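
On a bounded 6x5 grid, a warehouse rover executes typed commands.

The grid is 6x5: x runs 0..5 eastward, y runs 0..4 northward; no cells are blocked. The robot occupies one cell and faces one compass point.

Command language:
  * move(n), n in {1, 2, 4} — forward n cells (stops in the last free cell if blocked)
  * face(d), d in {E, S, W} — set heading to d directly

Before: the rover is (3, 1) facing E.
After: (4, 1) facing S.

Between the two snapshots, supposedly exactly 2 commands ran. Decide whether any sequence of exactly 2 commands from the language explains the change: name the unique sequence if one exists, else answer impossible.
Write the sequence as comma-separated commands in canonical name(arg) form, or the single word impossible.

move(1), face(S)

key: running face(S) before move(1) would end elsewhere — order is forced
start: (3, 1) facing E
step 1 (move(1)): (4, 1) facing E
step 2 (face(S)): (4, 1) facing S
no other 2-command option fits: unique.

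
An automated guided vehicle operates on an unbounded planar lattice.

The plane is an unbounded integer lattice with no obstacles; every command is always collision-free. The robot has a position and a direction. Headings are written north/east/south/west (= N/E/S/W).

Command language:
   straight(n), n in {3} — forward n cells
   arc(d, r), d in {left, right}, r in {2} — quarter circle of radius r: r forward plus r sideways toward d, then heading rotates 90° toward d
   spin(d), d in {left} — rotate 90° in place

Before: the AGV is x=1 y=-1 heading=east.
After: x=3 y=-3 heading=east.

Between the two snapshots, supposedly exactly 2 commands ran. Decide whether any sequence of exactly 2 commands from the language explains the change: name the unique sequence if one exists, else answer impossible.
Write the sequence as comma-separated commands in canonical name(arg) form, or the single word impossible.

key: order matters: swapping arc(right, 2) and spin(left) lands elsewhere
initial: x=1 y=-1 heading=east
step 1 (arc(right, 2)): x=3 y=-3 heading=south
step 2 (spin(left)): x=3 y=-3 heading=east
uniquely the one of 16 2-step routes that fits.

arc(right, 2), spin(left)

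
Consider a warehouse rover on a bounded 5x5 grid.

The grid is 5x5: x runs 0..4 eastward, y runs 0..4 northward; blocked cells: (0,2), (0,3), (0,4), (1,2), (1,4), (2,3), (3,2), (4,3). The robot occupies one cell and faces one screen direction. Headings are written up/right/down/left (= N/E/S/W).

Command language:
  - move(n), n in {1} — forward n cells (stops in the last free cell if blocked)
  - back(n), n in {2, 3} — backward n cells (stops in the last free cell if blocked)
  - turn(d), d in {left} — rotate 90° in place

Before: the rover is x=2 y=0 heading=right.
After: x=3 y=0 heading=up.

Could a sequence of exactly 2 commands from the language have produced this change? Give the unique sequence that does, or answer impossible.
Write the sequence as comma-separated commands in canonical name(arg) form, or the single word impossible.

move(1), turn(left)

key: cell and facing (now N) both changed — the 2 commands mix motion and turning
begin: x=2 y=0 heading=right
[1] after move(1): x=3 y=0 heading=right
[2] after turn(left): x=3 y=0 heading=up
no rival 2-sequence matches.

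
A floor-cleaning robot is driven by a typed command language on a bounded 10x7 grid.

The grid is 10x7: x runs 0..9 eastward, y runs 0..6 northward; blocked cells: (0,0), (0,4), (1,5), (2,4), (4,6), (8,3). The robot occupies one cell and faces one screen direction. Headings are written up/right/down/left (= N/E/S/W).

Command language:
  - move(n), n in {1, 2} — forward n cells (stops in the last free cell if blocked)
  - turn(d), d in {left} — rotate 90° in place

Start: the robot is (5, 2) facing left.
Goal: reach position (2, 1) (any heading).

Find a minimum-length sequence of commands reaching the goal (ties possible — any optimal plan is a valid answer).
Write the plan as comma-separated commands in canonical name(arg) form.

move(2), move(1), turn(left), move(1)

t0: (5, 2) facing left
step 1 (move(2)): (3, 2) facing left
step 2 (move(1)): (2, 2) facing left
step 3 (turn(left)): (2, 2) facing down
step 4 (move(1)): (2, 1) facing down
no 3-step plan works, so 4 is optimal.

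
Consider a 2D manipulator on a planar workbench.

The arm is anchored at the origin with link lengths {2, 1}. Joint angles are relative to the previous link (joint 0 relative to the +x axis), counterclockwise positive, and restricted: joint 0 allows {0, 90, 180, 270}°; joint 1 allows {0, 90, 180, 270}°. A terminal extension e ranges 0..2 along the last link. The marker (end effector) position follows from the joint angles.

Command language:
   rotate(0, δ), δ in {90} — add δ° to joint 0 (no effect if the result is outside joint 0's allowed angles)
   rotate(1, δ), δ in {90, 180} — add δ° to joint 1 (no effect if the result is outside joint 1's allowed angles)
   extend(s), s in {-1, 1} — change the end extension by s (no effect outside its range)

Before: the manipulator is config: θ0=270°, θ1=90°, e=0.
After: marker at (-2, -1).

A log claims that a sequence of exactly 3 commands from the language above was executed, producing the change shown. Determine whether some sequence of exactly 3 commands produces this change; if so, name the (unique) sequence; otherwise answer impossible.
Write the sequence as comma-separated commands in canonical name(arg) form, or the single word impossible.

rotate(0, 90), rotate(0, 90), rotate(0, 90)

begin: config: θ0=270°, θ1=90°, e=0
1. rotate(0, 90) → config: θ0=0°, θ1=90°, e=0
2. rotate(0, 90) → config: θ0=90°, θ1=90°, e=0
3. rotate(0, 90) → config: θ0=180°, θ1=90°, e=0
all 125 alternatives checked — unique.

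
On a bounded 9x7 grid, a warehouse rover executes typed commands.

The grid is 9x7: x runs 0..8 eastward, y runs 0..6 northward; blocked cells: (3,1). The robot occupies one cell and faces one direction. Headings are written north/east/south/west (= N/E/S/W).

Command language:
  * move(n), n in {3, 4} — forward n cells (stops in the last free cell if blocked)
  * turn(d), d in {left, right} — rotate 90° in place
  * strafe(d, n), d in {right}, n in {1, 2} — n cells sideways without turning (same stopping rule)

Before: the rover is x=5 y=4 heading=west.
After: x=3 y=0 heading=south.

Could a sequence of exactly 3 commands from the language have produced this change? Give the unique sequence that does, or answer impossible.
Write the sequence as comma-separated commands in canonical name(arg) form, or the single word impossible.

key: cell and facing (now S) both changed — the 3 commands mix motion and turning
initial: x=5 y=4 heading=west
[1] after turn(left): x=5 y=4 heading=south
[2] after move(4): x=5 y=0 heading=south
[3] after strafe(right, 2): x=3 y=0 heading=south
no rival 3-sequence matches.

turn(left), move(4), strafe(right, 2)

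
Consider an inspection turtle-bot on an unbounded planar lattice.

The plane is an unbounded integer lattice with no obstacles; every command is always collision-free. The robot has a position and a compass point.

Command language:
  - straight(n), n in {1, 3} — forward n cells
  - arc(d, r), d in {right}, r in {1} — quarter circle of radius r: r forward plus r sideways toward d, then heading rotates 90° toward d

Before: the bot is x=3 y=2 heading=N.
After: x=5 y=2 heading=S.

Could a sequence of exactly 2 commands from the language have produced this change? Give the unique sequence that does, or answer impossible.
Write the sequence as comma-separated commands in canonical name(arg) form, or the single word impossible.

arc(right, 1), arc(right, 1)

key: cell and facing (now S) both changed — the 2 commands mix motion and turning
start: x=3 y=2 heading=N
t=1 arc(right, 1) ⇒ x=4 y=3 heading=E
t=2 arc(right, 1) ⇒ x=5 y=2 heading=S
all 9 alternatives checked — unique.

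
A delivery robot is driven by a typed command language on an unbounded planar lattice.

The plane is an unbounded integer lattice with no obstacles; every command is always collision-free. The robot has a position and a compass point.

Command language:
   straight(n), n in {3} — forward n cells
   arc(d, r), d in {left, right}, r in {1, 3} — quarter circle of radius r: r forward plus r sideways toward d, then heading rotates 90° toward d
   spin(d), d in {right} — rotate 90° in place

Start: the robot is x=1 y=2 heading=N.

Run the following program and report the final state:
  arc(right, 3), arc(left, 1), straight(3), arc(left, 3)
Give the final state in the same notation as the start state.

begin: x=1 y=2 heading=N
[1] after arc(right, 3): x=4 y=5 heading=E
[2] after arc(left, 1): x=5 y=6 heading=N
[3] after straight(3): x=5 y=9 heading=N
[4] after arc(left, 3): x=2 y=12 heading=W

x=2 y=12 heading=W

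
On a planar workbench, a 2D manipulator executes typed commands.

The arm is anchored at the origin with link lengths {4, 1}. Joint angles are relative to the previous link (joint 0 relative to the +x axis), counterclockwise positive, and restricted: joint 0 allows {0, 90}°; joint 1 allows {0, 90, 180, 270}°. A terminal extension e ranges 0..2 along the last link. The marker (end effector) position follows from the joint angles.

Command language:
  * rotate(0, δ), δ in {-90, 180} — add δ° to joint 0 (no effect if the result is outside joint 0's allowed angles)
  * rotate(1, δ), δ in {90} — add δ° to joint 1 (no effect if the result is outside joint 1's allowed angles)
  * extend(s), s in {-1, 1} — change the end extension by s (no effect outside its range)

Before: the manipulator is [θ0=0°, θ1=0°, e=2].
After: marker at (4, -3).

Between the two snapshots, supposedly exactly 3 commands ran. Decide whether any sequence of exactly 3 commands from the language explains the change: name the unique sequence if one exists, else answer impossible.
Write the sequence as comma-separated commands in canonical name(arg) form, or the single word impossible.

from: [θ0=0°, θ1=0°, e=2]
t=1 rotate(1, 90) ⇒ [θ0=0°, θ1=90°, e=2]
t=2 rotate(1, 90) ⇒ [θ0=0°, θ1=180°, e=2]
t=3 rotate(1, 90) ⇒ [θ0=0°, θ1=270°, e=2]
no rival 3-sequence matches.

rotate(1, 90), rotate(1, 90), rotate(1, 90)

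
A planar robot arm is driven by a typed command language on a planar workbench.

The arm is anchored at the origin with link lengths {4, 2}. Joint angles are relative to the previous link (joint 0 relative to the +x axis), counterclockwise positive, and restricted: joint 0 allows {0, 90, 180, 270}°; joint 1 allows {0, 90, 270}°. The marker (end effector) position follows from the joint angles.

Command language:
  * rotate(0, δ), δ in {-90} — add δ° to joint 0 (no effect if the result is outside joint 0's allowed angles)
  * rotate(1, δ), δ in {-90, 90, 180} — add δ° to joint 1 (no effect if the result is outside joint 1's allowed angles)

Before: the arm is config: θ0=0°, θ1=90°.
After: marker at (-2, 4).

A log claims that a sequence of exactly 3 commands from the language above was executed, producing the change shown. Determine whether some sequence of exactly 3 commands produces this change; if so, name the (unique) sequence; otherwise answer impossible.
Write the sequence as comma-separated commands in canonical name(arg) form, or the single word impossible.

rotate(0, -90), rotate(0, -90), rotate(0, -90)

t0: config: θ0=0°, θ1=90°
t=1 rotate(0, -90) ⇒ config: θ0=270°, θ1=90°
t=2 rotate(0, -90) ⇒ config: θ0=180°, θ1=90°
t=3 rotate(0, -90) ⇒ config: θ0=90°, θ1=90°
uniquely the one of 64 3-step routes that fits.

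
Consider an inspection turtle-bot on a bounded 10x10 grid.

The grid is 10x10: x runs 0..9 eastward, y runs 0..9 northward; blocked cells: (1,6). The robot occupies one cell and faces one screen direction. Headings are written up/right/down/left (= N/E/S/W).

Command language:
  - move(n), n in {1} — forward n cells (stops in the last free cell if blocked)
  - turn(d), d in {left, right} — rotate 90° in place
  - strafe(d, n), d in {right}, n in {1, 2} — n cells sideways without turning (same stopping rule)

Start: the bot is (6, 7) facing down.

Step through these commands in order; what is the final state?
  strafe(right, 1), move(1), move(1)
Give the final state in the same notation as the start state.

(5, 5) facing down

start: (6, 7) facing down
[1] after strafe(right, 1): (5, 7) facing down
[2] after move(1): (5, 6) facing down
[3] after move(1): (5, 5) facing down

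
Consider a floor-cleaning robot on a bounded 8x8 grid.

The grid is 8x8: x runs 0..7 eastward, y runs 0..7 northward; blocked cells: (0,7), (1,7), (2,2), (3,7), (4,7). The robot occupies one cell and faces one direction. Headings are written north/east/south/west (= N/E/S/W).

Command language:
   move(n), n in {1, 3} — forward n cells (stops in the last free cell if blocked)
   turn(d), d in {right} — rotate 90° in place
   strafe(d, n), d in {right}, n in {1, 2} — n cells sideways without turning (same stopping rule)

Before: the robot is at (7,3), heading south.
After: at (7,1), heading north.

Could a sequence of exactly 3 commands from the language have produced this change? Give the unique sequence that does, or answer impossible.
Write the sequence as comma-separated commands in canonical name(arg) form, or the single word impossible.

checked all 3-command options: none fits.

impossible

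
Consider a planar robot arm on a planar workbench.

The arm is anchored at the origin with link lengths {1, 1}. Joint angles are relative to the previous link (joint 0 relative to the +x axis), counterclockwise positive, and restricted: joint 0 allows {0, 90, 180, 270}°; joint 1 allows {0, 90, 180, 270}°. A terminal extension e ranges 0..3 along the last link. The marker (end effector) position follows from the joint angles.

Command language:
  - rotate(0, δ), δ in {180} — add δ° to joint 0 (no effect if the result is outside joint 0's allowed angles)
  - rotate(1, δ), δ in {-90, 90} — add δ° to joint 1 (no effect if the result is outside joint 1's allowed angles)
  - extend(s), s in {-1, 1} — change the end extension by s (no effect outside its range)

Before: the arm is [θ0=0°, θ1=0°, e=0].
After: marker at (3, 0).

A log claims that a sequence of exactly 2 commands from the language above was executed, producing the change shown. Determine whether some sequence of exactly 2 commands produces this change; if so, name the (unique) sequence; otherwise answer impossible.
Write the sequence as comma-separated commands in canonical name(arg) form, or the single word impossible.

extend(-1), extend(1)

key: running extend(1) before extend(-1) would end elsewhere — order is forced
begin: [θ0=0°, θ1=0°, e=0]
1. extend(-1) → [θ0=0°, θ1=0°, e=0]
2. extend(1) → [θ0=0°, θ1=0°, e=1]
no rival 2-sequence matches.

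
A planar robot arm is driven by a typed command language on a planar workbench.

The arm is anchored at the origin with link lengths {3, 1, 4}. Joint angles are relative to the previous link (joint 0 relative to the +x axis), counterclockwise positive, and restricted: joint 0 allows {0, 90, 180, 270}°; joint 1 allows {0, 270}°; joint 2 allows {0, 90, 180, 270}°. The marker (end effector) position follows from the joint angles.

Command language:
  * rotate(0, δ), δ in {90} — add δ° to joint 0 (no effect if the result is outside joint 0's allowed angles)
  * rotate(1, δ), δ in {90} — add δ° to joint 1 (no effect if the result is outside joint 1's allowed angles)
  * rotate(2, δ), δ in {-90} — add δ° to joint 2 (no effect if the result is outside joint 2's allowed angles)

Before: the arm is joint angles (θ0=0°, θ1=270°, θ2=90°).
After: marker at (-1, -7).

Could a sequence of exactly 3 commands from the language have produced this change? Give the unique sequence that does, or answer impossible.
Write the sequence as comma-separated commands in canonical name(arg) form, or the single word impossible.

rotate(0, 90), rotate(0, 90), rotate(0, 90)

t0: joint angles (θ0=0°, θ1=270°, θ2=90°)
1. rotate(0, 90) → joint angles (θ0=90°, θ1=270°, θ2=90°)
2. rotate(0, 90) → joint angles (θ0=180°, θ1=270°, θ2=90°)
3. rotate(0, 90) → joint angles (θ0=270°, θ1=270°, θ2=90°)
no rival 3-sequence matches.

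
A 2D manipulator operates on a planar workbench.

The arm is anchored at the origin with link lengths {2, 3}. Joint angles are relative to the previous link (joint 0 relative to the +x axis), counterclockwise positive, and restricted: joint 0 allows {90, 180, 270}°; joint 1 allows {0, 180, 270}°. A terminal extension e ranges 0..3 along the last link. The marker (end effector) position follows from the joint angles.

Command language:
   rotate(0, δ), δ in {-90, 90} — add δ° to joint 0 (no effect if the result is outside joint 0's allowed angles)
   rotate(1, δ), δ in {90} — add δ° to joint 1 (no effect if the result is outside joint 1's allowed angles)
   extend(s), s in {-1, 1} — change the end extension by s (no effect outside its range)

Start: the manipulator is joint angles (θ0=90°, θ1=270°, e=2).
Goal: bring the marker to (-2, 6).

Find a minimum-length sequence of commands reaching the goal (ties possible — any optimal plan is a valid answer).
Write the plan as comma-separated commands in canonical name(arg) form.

rotate(0, 90), extend(1)

start: joint angles (θ0=90°, θ1=270°, e=2)
[1] after rotate(0, 90): joint angles (θ0=180°, θ1=270°, e=2)
[2] after extend(1): joint angles (θ0=180°, θ1=270°, e=3)
nothing shorter than 2 reaches the goal.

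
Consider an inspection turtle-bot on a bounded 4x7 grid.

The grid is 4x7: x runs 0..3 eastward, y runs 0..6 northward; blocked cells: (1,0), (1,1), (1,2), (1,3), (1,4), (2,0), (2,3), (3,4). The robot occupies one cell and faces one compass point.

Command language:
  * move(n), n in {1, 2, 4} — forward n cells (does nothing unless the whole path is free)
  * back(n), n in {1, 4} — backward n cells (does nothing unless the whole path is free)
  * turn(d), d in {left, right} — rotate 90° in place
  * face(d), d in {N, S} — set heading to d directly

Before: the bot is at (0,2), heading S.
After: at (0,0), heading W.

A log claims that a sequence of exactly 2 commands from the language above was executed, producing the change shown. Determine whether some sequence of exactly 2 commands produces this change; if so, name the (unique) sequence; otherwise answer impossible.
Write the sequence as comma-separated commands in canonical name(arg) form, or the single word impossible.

key: running turn(right) before move(2) would end elsewhere — order is forced
begin: at (0,2), heading S
t=1 move(2) ⇒ at (0,0), heading S
t=2 turn(right) ⇒ at (0,0), heading W
uniquely the one of 81 2-step routes that fits.

move(2), turn(right)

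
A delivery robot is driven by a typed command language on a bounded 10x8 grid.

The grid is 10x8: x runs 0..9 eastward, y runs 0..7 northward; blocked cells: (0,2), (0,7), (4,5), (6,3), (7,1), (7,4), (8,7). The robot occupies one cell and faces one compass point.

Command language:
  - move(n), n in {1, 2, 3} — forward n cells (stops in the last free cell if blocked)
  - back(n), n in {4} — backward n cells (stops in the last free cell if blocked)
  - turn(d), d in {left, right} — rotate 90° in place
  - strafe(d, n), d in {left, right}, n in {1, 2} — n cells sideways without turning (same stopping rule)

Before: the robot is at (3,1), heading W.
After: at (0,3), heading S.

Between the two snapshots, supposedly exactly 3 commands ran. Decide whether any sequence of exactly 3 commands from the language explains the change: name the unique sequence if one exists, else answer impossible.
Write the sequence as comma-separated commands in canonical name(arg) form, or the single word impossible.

key: order matters: swapping strafe(right, 2) and turn(left) lands elsewhere
initial: at (3,1), heading W
t=1 strafe(right, 2) ⇒ at (3,3), heading W
t=2 move(3) ⇒ at (0,3), heading W
t=3 turn(left) ⇒ at (0,3), heading S
no rival 3-sequence matches.

strafe(right, 2), move(3), turn(left)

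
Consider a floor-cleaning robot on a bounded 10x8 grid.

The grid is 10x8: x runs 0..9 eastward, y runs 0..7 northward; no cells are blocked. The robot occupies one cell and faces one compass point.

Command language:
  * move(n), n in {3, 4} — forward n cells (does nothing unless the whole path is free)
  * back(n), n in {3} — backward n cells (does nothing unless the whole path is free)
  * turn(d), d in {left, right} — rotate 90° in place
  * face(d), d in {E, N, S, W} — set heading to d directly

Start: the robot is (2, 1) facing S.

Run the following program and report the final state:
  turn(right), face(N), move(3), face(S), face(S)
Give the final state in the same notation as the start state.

initial: (2, 1) facing S
1. turn(right) → (2, 1) facing W
2. face(N) → (2, 1) facing N
3. move(3) → (2, 4) facing N
4. face(S) → (2, 4) facing S
5. face(S) → (2, 4) facing S

(2, 4) facing S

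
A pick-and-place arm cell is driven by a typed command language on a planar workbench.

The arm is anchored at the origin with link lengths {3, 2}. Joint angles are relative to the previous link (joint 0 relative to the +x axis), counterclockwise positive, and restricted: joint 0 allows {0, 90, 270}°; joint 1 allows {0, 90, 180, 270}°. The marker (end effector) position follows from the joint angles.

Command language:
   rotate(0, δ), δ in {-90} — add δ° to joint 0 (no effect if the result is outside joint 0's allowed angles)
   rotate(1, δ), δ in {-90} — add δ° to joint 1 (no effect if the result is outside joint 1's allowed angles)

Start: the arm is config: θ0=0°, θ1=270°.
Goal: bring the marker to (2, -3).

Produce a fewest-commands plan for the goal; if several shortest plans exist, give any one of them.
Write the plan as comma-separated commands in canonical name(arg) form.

from: config: θ0=0°, θ1=270°
t=1 rotate(0, -90) ⇒ config: θ0=270°, θ1=270°
t=2 rotate(1, -90) ⇒ config: θ0=270°, θ1=180°
t=3 rotate(1, -90) ⇒ config: θ0=270°, θ1=90°
nothing shorter than 3 reaches the goal.

rotate(0, -90), rotate(1, -90), rotate(1, -90)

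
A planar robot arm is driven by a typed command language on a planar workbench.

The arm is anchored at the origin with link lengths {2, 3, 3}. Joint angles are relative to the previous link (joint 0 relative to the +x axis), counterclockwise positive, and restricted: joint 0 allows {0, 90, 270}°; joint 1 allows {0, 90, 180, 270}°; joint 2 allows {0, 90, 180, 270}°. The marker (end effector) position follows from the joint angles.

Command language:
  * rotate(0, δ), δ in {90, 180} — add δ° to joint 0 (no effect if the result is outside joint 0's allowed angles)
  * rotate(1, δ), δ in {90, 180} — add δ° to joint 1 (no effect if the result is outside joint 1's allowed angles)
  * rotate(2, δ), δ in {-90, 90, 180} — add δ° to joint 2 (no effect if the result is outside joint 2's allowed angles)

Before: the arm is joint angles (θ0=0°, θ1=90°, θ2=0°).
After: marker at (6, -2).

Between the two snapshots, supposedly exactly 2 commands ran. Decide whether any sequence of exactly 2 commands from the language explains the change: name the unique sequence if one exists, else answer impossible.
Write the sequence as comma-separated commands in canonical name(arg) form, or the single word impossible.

key: order matters: swapping rotate(0, 90) and rotate(0, 180) lands elsewhere
t0: joint angles (θ0=0°, θ1=90°, θ2=0°)
1. rotate(0, 90) → joint angles (θ0=90°, θ1=90°, θ2=0°)
2. rotate(0, 180) → joint angles (θ0=270°, θ1=90°, θ2=0°)
no other 2-command option fits: unique.

rotate(0, 90), rotate(0, 180)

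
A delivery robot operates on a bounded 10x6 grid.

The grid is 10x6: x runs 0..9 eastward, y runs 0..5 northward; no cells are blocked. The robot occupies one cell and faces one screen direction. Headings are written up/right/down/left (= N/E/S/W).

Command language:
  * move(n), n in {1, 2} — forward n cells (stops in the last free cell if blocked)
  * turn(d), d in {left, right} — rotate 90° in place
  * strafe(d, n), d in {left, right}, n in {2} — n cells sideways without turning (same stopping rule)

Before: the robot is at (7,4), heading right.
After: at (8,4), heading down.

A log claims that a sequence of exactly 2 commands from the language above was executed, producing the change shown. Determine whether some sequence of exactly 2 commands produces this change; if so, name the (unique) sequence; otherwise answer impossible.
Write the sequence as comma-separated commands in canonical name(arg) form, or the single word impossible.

key: order matters: swapping move(1) and turn(right) lands elsewhere
t0: at (7,4), heading right
1. move(1) → at (8,4), heading right
2. turn(right) → at (8,4), heading down
uniquely the one of 36 2-step routes that fits.

move(1), turn(right)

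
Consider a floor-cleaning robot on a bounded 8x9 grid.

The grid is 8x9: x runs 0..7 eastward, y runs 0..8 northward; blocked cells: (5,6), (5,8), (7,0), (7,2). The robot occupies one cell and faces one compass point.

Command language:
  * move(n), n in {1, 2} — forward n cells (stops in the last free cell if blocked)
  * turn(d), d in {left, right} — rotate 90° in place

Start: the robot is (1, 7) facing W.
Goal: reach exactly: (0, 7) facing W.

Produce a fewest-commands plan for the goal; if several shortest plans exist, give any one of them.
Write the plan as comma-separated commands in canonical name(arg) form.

from: (1, 7) facing W
t=1 move(2) ⇒ (0, 7) facing W
minimal: 1 command(s), checked below 1.

move(2)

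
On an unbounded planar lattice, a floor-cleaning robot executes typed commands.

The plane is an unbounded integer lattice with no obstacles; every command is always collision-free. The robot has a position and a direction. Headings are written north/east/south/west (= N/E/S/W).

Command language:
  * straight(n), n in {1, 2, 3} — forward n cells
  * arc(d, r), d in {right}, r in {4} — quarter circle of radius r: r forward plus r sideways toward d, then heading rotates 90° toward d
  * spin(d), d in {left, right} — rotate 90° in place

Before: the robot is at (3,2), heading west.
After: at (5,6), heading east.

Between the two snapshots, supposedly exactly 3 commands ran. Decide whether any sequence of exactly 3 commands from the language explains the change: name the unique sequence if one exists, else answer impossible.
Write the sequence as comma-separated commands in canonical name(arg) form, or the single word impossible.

key: position moved to (5,6) AND the heading swung to E — translation plus rotation needed
from: at (3,2), heading west
t=1 straight(2) ⇒ at (1,2), heading west
t=2 spin(right) ⇒ at (1,2), heading north
t=3 arc(right, 4) ⇒ at (5,6), heading east
uniquely the one of 216 3-step routes that fits.

straight(2), spin(right), arc(right, 4)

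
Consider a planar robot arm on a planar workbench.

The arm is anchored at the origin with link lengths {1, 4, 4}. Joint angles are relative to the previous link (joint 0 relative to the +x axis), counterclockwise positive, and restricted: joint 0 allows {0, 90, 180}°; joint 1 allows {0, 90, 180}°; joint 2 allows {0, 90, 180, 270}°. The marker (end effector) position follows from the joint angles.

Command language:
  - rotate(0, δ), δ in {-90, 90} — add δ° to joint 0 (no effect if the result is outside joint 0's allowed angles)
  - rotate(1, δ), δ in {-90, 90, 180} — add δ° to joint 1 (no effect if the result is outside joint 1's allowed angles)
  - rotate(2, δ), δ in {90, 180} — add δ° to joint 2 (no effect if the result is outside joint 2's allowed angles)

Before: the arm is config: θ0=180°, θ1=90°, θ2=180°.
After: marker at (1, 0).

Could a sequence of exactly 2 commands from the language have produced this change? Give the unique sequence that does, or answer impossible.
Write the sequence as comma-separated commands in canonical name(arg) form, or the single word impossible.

from: config: θ0=180°, θ1=90°, θ2=180°
1. rotate(0, -90) → config: θ0=90°, θ1=90°, θ2=180°
2. rotate(0, -90) → config: θ0=0°, θ1=90°, θ2=180°
no rival 2-sequence matches.

rotate(0, -90), rotate(0, -90)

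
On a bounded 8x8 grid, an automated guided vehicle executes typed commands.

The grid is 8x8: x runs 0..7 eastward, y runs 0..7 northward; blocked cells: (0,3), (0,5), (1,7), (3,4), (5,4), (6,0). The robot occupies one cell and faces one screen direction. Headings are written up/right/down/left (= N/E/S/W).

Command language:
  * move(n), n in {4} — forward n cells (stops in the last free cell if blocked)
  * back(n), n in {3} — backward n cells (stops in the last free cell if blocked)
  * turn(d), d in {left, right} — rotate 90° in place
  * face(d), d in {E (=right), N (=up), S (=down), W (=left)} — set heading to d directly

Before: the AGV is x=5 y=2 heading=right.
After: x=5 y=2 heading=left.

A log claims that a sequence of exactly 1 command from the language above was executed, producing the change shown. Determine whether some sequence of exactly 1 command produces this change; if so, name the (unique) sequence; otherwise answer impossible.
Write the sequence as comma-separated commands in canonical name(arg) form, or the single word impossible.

key: parked at (5,2) the whole time — nothing moves the robot
initial: x=5 y=2 heading=right
[1] after face(W): x=5 y=2 heading=left
no other 1-command option fits: unique.

face(W)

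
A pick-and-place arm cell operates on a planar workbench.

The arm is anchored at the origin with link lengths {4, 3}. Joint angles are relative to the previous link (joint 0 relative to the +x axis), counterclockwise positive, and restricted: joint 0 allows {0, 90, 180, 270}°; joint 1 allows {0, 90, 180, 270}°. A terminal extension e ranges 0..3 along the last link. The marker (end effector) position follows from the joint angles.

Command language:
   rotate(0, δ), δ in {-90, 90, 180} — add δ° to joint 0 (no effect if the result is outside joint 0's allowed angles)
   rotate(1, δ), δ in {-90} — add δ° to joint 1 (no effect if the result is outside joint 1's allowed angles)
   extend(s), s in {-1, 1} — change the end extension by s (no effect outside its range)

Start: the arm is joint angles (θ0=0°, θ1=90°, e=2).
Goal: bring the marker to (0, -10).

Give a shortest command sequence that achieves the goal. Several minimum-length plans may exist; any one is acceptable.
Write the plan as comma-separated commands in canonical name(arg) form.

extend(1), rotate(1, -90), rotate(0, -90)

start: joint angles (θ0=0°, θ1=90°, e=2)
1. extend(1) → joint angles (θ0=0°, θ1=90°, e=3)
2. rotate(1, -90) → joint angles (θ0=0°, θ1=0°, e=3)
3. rotate(0, -90) → joint angles (θ0=270°, θ1=0°, e=3)
minimal: 3 command(s), checked below 3.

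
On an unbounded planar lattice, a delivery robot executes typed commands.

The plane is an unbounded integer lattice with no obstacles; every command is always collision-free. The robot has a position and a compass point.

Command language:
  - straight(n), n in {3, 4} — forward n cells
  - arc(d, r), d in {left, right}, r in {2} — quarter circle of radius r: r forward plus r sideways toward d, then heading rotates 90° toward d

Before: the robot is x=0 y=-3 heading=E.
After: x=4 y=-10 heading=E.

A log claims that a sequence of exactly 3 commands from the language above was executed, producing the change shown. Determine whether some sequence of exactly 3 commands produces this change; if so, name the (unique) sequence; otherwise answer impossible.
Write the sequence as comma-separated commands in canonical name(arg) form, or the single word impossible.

arc(right, 2), straight(3), arc(left, 2)

key: heading stays E — rotations cancel among the 3 commands
begin: x=0 y=-3 heading=E
[1] after arc(right, 2): x=2 y=-5 heading=S
[2] after straight(3): x=2 y=-8 heading=S
[3] after arc(left, 2): x=4 y=-10 heading=E
no other 3-command option fits: unique.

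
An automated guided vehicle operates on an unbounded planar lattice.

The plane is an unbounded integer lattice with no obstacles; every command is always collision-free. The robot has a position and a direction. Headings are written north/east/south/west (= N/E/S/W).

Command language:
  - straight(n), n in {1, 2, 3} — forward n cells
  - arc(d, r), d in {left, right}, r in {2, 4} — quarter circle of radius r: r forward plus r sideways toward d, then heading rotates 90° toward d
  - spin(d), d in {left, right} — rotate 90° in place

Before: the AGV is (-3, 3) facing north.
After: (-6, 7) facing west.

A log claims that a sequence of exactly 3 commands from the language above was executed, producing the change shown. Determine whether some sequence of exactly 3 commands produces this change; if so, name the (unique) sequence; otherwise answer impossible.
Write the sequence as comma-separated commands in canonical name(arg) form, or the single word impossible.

straight(2), arc(left, 2), straight(1)

key: order matters: swapping straight(2) and straight(1) lands elsewhere
from: (-3, 3) facing north
step 1 (straight(2)): (-3, 5) facing north
step 2 (arc(left, 2)): (-5, 7) facing west
step 3 (straight(1)): (-6, 7) facing west
no other 3-command option fits: unique.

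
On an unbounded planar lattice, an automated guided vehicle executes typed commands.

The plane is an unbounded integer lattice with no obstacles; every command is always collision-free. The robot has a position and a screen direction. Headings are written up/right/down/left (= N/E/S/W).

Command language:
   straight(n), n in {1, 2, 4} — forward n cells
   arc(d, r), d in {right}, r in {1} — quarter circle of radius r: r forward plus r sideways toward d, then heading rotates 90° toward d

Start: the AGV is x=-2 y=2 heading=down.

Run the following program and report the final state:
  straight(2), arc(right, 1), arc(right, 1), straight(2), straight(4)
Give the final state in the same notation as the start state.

from: x=-2 y=2 heading=down
[1] after straight(2): x=-2 y=0 heading=down
[2] after arc(right, 1): x=-3 y=-1 heading=left
[3] after arc(right, 1): x=-4 y=0 heading=up
[4] after straight(2): x=-4 y=2 heading=up
[5] after straight(4): x=-4 y=6 heading=up

x=-4 y=6 heading=up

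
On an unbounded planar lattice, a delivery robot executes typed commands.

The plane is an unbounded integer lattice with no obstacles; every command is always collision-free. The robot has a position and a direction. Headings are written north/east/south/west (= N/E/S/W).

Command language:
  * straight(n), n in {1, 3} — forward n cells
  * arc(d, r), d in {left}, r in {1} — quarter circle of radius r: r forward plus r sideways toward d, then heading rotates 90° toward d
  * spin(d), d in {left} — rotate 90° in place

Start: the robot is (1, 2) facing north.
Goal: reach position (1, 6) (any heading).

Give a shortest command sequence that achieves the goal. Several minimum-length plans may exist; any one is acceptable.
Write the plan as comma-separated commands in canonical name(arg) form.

straight(3), straight(1)

t0: (1, 2) facing north
step 1 (straight(3)): (1, 5) facing north
step 2 (straight(1)): (1, 6) facing north
shorter routes all fall short; 2 is best.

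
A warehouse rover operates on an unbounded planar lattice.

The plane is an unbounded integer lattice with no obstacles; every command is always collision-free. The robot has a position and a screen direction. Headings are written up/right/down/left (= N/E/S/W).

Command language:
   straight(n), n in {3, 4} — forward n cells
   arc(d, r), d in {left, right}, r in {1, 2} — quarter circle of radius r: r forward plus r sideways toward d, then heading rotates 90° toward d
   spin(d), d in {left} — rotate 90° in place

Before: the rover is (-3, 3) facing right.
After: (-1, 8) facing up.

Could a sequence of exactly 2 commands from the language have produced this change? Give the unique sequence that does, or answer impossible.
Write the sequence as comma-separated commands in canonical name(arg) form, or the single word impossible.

arc(left, 2), straight(3)

key: position moved to (-1,8) AND the heading swung to N — translation plus rotation needed
t0: (-3, 3) facing right
t=1 arc(left, 2) ⇒ (-1, 5) facing up
t=2 straight(3) ⇒ (-1, 8) facing up
no rival 2-sequence matches.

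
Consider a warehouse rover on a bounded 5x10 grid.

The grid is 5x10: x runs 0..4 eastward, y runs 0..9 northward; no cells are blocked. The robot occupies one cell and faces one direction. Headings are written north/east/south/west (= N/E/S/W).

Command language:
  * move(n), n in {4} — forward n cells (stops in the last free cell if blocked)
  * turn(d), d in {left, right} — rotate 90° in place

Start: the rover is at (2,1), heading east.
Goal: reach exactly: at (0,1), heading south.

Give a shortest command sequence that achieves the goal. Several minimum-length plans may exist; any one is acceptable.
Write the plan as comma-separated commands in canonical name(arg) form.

turn(right), turn(right), move(4), turn(left)

begin: at (2,1), heading east
[1] after turn(right): at (2,1), heading south
[2] after turn(right): at (2,1), heading west
[3] after move(4): at (0,1), heading west
[4] after turn(left): at (0,1), heading south
minimal: 4 command(s), checked below 4.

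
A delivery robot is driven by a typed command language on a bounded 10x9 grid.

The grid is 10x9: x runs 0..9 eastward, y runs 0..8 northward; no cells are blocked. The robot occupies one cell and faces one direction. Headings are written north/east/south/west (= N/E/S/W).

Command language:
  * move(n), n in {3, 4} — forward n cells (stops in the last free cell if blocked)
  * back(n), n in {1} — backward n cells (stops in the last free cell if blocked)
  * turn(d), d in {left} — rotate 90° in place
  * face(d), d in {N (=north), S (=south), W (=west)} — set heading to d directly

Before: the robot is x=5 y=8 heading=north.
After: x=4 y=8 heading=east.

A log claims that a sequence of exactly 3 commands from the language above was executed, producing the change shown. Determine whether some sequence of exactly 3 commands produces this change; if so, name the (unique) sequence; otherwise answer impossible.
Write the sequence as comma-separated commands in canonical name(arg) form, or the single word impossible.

face(S), turn(left), back(1)

key: running back(1) before face(S) would end elsewhere — order is forced
t0: x=5 y=8 heading=north
t=1 face(S) ⇒ x=5 y=8 heading=south
t=2 turn(left) ⇒ x=5 y=8 heading=east
t=3 back(1) ⇒ x=4 y=8 heading=east
no other 3-command option fits: unique.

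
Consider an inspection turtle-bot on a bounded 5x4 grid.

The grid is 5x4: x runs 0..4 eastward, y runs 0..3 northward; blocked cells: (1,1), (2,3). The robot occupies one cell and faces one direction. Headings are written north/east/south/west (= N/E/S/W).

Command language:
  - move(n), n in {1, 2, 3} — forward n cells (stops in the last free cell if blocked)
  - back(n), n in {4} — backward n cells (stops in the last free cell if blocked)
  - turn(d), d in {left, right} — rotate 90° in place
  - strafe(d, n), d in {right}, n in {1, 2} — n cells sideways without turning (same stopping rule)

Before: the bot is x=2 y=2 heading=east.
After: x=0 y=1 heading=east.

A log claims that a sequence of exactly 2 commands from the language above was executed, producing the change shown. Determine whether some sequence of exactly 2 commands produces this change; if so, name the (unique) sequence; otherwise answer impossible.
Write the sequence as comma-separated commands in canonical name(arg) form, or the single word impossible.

back(4), strafe(right, 1)

key: still facing E at the end — nothing in the sequence rotates
initial: x=2 y=2 heading=east
[1] after back(4): x=0 y=2 heading=east
[2] after strafe(right, 1): x=0 y=1 heading=east
no rival 2-sequence matches.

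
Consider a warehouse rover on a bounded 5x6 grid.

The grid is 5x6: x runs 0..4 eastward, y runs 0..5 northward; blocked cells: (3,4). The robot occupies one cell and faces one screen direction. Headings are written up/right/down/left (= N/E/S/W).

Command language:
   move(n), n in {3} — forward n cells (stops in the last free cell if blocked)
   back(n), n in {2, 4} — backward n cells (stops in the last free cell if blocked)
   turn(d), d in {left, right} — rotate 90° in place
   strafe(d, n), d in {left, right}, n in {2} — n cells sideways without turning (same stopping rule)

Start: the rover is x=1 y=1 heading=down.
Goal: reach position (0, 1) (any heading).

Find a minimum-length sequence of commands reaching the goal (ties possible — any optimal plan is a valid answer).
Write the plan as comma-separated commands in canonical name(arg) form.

strafe(right, 2)

initial: x=1 y=1 heading=down
step 1 (strafe(right, 2)): x=0 y=1 heading=down
minimal: 1 command(s), checked below 1.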